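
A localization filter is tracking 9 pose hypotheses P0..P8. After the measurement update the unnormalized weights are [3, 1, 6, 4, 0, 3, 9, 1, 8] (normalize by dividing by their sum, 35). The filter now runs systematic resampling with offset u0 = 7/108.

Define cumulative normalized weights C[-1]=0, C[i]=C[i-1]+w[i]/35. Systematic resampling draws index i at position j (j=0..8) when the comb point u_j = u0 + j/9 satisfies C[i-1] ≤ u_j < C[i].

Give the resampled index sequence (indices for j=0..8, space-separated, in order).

C = [3/35, 4/35, 2/7, 2/5, 2/5, 17/35, 26/35, 27/35, 1]
j=0: u_0=7/108 ∈ [0, 3/35) → index 0
j=1: u_1=19/108 ∈ [4/35, 2/7) → index 2
j=2: u_2=31/108 ∈ [2/7, 2/5) → index 3
j=3: u_3=43/108 ∈ [2/7, 2/5) → index 3
j=4: u_4=55/108 ∈ [17/35, 26/35) → index 6
j=5: u_5=67/108 ∈ [17/35, 26/35) → index 6
j=6: u_6=79/108 ∈ [17/35, 26/35) → index 6
j=7: u_7=91/108 ∈ [27/35, 1) → index 8
j=8: u_8=103/108 ∈ [27/35, 1) → index 8

0 2 3 3 6 6 6 8 8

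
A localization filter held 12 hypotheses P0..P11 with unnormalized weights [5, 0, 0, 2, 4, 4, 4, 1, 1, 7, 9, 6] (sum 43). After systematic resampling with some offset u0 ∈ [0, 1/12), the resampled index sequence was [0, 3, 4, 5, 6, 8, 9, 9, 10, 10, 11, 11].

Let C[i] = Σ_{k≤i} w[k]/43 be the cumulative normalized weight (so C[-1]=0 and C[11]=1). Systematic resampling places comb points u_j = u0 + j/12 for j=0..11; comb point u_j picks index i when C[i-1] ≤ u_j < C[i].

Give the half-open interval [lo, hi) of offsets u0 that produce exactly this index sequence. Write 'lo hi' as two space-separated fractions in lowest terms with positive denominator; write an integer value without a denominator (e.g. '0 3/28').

25/516 35/516

C = [5/43, 5/43, 5/43, 7/43, 11/43, 15/43, 19/43, 20/43, 21/43, 28/43, 37/43, 1]
j=0 picked index 0: u0 ∈ [0, 5/43)
j=1 picked index 3: u0 ∈ [17/516, 41/516)
j=2 picked index 4: u0 ∈ [-1/258, 23/258)
j=3 picked index 5: u0 ∈ [1/172, 17/172)
j=4 picked index 6: u0 ∈ [2/129, 14/129)
j=5 picked index 8: u0 ∈ [25/516, 37/516)
j=6 picked index 9: u0 ∈ [-1/86, 13/86)
j=7 picked index 9: u0 ∈ [-49/516, 35/516)
j=8 picked index 10: u0 ∈ [-2/129, 25/129)
j=9 picked index 10: u0 ∈ [-17/172, 19/172)
j=10 picked index 11: u0 ∈ [7/258, 1/6)
j=11 picked index 11: u0 ∈ [-29/516, 1/12)
intersection: [25/516, 35/516)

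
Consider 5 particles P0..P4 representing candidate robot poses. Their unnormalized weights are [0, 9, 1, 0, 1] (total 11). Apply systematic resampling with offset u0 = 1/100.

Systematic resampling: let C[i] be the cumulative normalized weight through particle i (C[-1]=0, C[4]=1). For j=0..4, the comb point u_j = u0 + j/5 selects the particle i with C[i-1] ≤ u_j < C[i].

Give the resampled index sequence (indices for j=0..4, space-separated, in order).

C = [0, 9/11, 10/11, 10/11, 1]
j=0: u_0=1/100 ∈ [0, 9/11) → index 1
j=1: u_1=21/100 ∈ [0, 9/11) → index 1
j=2: u_2=41/100 ∈ [0, 9/11) → index 1
j=3: u_3=61/100 ∈ [0, 9/11) → index 1
j=4: u_4=81/100 ∈ [0, 9/11) → index 1

1 1 1 1 1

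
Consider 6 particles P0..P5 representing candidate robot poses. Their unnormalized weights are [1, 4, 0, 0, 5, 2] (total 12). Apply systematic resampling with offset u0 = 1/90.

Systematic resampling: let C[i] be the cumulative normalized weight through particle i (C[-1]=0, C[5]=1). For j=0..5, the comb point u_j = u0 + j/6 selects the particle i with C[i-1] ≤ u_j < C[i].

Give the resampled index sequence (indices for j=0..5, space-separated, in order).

C = [1/12, 5/12, 5/12, 5/12, 5/6, 1]
j=0: u_0=1/90 ∈ [0, 1/12) → index 0
j=1: u_1=8/45 ∈ [1/12, 5/12) → index 1
j=2: u_2=31/90 ∈ [1/12, 5/12) → index 1
j=3: u_3=23/45 ∈ [5/12, 5/6) → index 4
j=4: u_4=61/90 ∈ [5/12, 5/6) → index 4
j=5: u_5=38/45 ∈ [5/6, 1) → index 5

0 1 1 4 4 5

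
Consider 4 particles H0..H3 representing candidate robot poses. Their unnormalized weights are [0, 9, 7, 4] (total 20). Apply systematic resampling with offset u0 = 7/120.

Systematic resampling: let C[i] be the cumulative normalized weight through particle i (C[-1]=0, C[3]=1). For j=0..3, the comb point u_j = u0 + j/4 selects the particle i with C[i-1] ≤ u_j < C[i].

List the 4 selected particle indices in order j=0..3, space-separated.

1 1 2 3

C = [0, 9/20, 4/5, 1]
j=0: u_0=7/120 ∈ [0, 9/20) → index 1
j=1: u_1=37/120 ∈ [0, 9/20) → index 1
j=2: u_2=67/120 ∈ [9/20, 4/5) → index 2
j=3: u_3=97/120 ∈ [4/5, 1) → index 3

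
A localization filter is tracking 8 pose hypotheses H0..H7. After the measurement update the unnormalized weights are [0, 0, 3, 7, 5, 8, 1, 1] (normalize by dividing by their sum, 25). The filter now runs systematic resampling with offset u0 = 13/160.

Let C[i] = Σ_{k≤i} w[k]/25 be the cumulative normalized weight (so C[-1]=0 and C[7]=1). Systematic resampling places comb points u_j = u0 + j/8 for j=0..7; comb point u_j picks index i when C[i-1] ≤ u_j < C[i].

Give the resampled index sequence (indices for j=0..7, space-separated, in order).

C = [0, 0, 3/25, 2/5, 3/5, 23/25, 24/25, 1]
j=0: u_0=13/160 ∈ [0, 3/25) → index 2
j=1: u_1=33/160 ∈ [3/25, 2/5) → index 3
j=2: u_2=53/160 ∈ [3/25, 2/5) → index 3
j=3: u_3=73/160 ∈ [2/5, 3/5) → index 4
j=4: u_4=93/160 ∈ [2/5, 3/5) → index 4
j=5: u_5=113/160 ∈ [3/5, 23/25) → index 5
j=6: u_6=133/160 ∈ [3/5, 23/25) → index 5
j=7: u_7=153/160 ∈ [23/25, 24/25) → index 6

2 3 3 4 4 5 5 6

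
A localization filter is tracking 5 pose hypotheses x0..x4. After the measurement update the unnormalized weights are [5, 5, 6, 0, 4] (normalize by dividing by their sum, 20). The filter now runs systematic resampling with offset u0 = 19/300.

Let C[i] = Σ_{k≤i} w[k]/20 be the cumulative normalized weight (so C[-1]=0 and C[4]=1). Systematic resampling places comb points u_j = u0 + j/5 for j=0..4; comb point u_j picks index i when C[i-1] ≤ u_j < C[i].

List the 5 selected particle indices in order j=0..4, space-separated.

C = [1/4, 1/2, 4/5, 4/5, 1]
j=0: u_0=19/300 ∈ [0, 1/4) → index 0
j=1: u_1=79/300 ∈ [1/4, 1/2) → index 1
j=2: u_2=139/300 ∈ [1/4, 1/2) → index 1
j=3: u_3=199/300 ∈ [1/2, 4/5) → index 2
j=4: u_4=259/300 ∈ [4/5, 1) → index 4

0 1 1 2 4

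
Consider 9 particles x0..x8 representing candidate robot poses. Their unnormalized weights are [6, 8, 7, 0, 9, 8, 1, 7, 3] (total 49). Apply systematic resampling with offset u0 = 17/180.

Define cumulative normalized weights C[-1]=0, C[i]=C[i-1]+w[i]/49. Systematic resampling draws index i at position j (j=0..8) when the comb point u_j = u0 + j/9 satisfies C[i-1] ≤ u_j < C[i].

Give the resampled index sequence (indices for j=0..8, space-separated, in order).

0 1 2 2 4 5 5 7 8

C = [6/49, 2/7, 3/7, 3/7, 30/49, 38/49, 39/49, 46/49, 1]
j=0: u_0=17/180 ∈ [0, 6/49) → index 0
j=1: u_1=37/180 ∈ [6/49, 2/7) → index 1
j=2: u_2=19/60 ∈ [2/7, 3/7) → index 2
j=3: u_3=77/180 ∈ [2/7, 3/7) → index 2
j=4: u_4=97/180 ∈ [3/7, 30/49) → index 4
j=5: u_5=13/20 ∈ [30/49, 38/49) → index 5
j=6: u_6=137/180 ∈ [30/49, 38/49) → index 5
j=7: u_7=157/180 ∈ [39/49, 46/49) → index 7
j=8: u_8=59/60 ∈ [46/49, 1) → index 8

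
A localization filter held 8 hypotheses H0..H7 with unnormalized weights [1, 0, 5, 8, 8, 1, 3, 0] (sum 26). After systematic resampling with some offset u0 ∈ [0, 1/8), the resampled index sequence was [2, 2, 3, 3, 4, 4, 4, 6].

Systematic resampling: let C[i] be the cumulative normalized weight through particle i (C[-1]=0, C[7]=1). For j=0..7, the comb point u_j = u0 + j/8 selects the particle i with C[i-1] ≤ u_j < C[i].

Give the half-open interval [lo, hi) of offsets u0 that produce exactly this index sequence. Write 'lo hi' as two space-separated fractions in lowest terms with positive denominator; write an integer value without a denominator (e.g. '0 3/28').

1/26 5/52

C = [1/26, 1/26, 3/13, 7/13, 11/13, 23/26, 1, 1]
j=0 picked index 2: u0 ∈ [1/26, 3/13)
j=1 picked index 2: u0 ∈ [-9/104, 11/104)
j=2 picked index 3: u0 ∈ [-1/52, 15/52)
j=3 picked index 3: u0 ∈ [-15/104, 17/104)
j=4 picked index 4: u0 ∈ [1/26, 9/26)
j=5 picked index 4: u0 ∈ [-9/104, 23/104)
j=6 picked index 4: u0 ∈ [-11/52, 5/52)
j=7 picked index 6: u0 ∈ [1/104, 1/8)
intersection: [1/26, 5/52)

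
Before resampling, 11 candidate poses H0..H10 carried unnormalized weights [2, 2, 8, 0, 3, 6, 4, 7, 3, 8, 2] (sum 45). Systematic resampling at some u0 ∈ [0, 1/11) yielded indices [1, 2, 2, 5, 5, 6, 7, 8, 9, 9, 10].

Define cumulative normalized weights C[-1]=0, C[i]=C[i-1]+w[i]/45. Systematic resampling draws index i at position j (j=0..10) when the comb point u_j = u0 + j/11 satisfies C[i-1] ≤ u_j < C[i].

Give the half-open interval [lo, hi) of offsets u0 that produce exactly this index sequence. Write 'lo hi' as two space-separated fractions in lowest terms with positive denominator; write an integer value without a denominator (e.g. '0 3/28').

37/495 14/165

C = [2/45, 4/45, 4/15, 4/15, 1/3, 7/15, 5/9, 32/45, 7/9, 43/45, 1]
j=0 picked index 1: u0 ∈ [2/45, 4/45)
j=1 picked index 2: u0 ∈ [-1/495, 29/165)
j=2 picked index 2: u0 ∈ [-46/495, 14/165)
j=3 picked index 5: u0 ∈ [2/33, 32/165)
j=4 picked index 5: u0 ∈ [-1/33, 17/165)
j=5 picked index 6: u0 ∈ [2/165, 10/99)
j=6 picked index 7: u0 ∈ [1/99, 82/495)
j=7 picked index 8: u0 ∈ [37/495, 14/99)
j=8 picked index 9: u0 ∈ [5/99, 113/495)
j=9 picked index 9: u0 ∈ [-4/99, 68/495)
j=10 picked index 10: u0 ∈ [23/495, 1/11)
intersection: [37/495, 14/165)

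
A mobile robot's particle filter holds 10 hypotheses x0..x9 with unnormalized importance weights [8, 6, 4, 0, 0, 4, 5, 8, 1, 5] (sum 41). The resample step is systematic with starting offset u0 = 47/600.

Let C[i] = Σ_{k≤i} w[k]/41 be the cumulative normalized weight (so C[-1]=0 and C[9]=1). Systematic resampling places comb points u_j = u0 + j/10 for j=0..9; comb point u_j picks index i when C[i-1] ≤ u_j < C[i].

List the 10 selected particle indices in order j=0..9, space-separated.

0 0 1 2 5 6 7 7 9 9

C = [8/41, 14/41, 18/41, 18/41, 18/41, 22/41, 27/41, 35/41, 36/41, 1]
j=0: u_0=47/600 ∈ [0, 8/41) → index 0
j=1: u_1=107/600 ∈ [0, 8/41) → index 0
j=2: u_2=167/600 ∈ [8/41, 14/41) → index 1
j=3: u_3=227/600 ∈ [14/41, 18/41) → index 2
j=4: u_4=287/600 ∈ [18/41, 22/41) → index 5
j=5: u_5=347/600 ∈ [22/41, 27/41) → index 6
j=6: u_6=407/600 ∈ [27/41, 35/41) → index 7
j=7: u_7=467/600 ∈ [27/41, 35/41) → index 7
j=8: u_8=527/600 ∈ [36/41, 1) → index 9
j=9: u_9=587/600 ∈ [36/41, 1) → index 9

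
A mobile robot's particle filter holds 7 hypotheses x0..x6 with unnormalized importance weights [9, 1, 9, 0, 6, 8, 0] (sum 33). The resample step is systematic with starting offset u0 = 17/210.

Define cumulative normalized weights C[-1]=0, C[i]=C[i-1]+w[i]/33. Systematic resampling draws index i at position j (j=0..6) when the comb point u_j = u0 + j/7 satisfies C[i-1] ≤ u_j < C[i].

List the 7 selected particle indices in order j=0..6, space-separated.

C = [3/11, 10/33, 19/33, 19/33, 25/33, 1, 1]
j=0: u_0=17/210 ∈ [0, 3/11) → index 0
j=1: u_1=47/210 ∈ [0, 3/11) → index 0
j=2: u_2=11/30 ∈ [10/33, 19/33) → index 2
j=3: u_3=107/210 ∈ [10/33, 19/33) → index 2
j=4: u_4=137/210 ∈ [19/33, 25/33) → index 4
j=5: u_5=167/210 ∈ [25/33, 1) → index 5
j=6: u_6=197/210 ∈ [25/33, 1) → index 5

0 0 2 2 4 5 5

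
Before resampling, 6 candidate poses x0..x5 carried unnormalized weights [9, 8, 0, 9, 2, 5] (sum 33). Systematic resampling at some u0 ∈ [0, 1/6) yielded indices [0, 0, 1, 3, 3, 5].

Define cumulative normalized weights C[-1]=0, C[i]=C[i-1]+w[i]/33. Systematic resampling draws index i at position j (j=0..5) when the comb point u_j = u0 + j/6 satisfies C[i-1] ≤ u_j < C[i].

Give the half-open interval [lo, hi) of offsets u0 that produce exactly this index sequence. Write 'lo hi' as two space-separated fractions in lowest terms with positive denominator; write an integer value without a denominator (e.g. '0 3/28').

1/66 7/66

C = [3/11, 17/33, 17/33, 26/33, 28/33, 1]
j=0 picked index 0: u0 ∈ [0, 3/11)
j=1 picked index 0: u0 ∈ [-1/6, 7/66)
j=2 picked index 1: u0 ∈ [-2/33, 2/11)
j=3 picked index 3: u0 ∈ [1/66, 19/66)
j=4 picked index 3: u0 ∈ [-5/33, 4/33)
j=5 picked index 5: u0 ∈ [1/66, 1/6)
intersection: [1/66, 7/66)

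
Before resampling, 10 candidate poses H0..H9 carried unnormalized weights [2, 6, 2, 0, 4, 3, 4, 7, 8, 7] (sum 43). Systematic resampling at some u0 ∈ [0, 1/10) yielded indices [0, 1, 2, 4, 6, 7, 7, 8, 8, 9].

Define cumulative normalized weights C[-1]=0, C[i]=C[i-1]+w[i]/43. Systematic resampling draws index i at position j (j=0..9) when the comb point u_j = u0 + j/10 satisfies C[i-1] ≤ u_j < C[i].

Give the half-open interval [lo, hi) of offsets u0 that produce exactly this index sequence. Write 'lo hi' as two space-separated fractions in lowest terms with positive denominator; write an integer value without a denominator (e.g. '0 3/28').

0 11/430

C = [2/43, 8/43, 10/43, 10/43, 14/43, 17/43, 21/43, 28/43, 36/43, 1]
j=0 picked index 0: u0 ∈ [0, 2/43)
j=1 picked index 1: u0 ∈ [-23/430, 37/430)
j=2 picked index 2: u0 ∈ [-3/215, 7/215)
j=3 picked index 4: u0 ∈ [-29/430, 11/430)
j=4 picked index 6: u0 ∈ [-1/215, 19/215)
j=5 picked index 7: u0 ∈ [-1/86, 13/86)
j=6 picked index 7: u0 ∈ [-24/215, 11/215)
j=7 picked index 8: u0 ∈ [-21/430, 59/430)
j=8 picked index 8: u0 ∈ [-32/215, 8/215)
j=9 picked index 9: u0 ∈ [-27/430, 1/10)
intersection: [0, 11/430)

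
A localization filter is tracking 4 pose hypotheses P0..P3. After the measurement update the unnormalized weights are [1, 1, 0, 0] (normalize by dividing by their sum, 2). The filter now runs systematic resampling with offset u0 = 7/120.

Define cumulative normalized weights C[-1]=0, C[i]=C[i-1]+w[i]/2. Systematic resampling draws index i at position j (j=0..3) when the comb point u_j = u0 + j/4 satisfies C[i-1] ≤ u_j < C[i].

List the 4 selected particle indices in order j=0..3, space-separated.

0 0 1 1

C = [1/2, 1, 1, 1]
j=0: u_0=7/120 ∈ [0, 1/2) → index 0
j=1: u_1=37/120 ∈ [0, 1/2) → index 0
j=2: u_2=67/120 ∈ [1/2, 1) → index 1
j=3: u_3=97/120 ∈ [1/2, 1) → index 1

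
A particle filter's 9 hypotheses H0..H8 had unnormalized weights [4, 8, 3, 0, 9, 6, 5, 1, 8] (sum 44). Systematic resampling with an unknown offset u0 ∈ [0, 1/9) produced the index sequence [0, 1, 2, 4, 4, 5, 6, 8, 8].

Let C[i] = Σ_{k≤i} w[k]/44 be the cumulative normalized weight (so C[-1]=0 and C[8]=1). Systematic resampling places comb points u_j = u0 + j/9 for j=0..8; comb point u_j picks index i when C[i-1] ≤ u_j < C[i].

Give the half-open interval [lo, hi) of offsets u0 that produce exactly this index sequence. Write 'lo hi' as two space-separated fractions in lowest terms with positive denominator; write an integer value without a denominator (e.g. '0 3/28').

C = [1/11, 3/11, 15/44, 15/44, 6/11, 15/22, 35/44, 9/11, 1]
j=0 picked index 0: u0 ∈ [0, 1/11)
j=1 picked index 1: u0 ∈ [-2/99, 16/99)
j=2 picked index 2: u0 ∈ [5/99, 47/396)
j=3 picked index 4: u0 ∈ [1/132, 7/33)
j=4 picked index 4: u0 ∈ [-41/396, 10/99)
j=5 picked index 5: u0 ∈ [-1/99, 25/198)
j=6 picked index 6: u0 ∈ [1/66, 17/132)
j=7 picked index 8: u0 ∈ [4/99, 2/9)
j=8 picked index 8: u0 ∈ [-7/99, 1/9)
intersection: [5/99, 1/11)

5/99 1/11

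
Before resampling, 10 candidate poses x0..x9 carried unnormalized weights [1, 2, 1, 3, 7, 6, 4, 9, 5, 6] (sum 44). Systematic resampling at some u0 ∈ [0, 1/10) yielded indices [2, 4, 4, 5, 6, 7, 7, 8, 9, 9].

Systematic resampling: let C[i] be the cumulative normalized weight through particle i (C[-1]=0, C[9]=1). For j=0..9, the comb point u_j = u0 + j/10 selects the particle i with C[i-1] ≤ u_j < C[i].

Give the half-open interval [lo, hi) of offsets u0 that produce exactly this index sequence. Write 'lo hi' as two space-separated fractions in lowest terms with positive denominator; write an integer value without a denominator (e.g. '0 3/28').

3/44 1/11

C = [1/44, 3/44, 1/11, 7/44, 7/22, 5/11, 6/11, 3/4, 19/22, 1]
j=0 picked index 2: u0 ∈ [3/44, 1/11)
j=1 picked index 4: u0 ∈ [13/220, 12/55)
j=2 picked index 4: u0 ∈ [-9/220, 13/110)
j=3 picked index 5: u0 ∈ [1/55, 17/110)
j=4 picked index 6: u0 ∈ [3/55, 8/55)
j=5 picked index 7: u0 ∈ [1/22, 1/4)
j=6 picked index 7: u0 ∈ [-3/55, 3/20)
j=7 picked index 8: u0 ∈ [1/20, 9/55)
j=8 picked index 9: u0 ∈ [7/110, 1/5)
j=9 picked index 9: u0 ∈ [-2/55, 1/10)
intersection: [3/44, 1/11)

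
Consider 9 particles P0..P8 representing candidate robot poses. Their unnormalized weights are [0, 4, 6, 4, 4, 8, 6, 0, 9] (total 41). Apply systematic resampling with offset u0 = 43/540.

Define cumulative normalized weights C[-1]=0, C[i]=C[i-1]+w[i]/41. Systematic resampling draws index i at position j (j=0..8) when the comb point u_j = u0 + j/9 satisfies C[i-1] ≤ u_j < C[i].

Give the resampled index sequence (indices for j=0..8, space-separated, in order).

1 2 3 4 5 6 6 8 8

C = [0, 4/41, 10/41, 14/41, 18/41, 26/41, 32/41, 32/41, 1]
j=0: u_0=43/540 ∈ [0, 4/41) → index 1
j=1: u_1=103/540 ∈ [4/41, 10/41) → index 2
j=2: u_2=163/540 ∈ [10/41, 14/41) → index 3
j=3: u_3=223/540 ∈ [14/41, 18/41) → index 4
j=4: u_4=283/540 ∈ [18/41, 26/41) → index 5
j=5: u_5=343/540 ∈ [26/41, 32/41) → index 6
j=6: u_6=403/540 ∈ [26/41, 32/41) → index 6
j=7: u_7=463/540 ∈ [32/41, 1) → index 8
j=8: u_8=523/540 ∈ [32/41, 1) → index 8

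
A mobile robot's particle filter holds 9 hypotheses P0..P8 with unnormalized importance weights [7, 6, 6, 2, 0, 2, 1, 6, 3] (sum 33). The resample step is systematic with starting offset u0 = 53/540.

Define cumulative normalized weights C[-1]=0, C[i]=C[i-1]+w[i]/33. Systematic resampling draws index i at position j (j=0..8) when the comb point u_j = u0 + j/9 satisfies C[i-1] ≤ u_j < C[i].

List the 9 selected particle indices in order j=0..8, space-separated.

C = [7/33, 13/33, 19/33, 7/11, 7/11, 23/33, 8/11, 10/11, 1]
j=0: u_0=53/540 ∈ [0, 7/33) → index 0
j=1: u_1=113/540 ∈ [0, 7/33) → index 0
j=2: u_2=173/540 ∈ [7/33, 13/33) → index 1
j=3: u_3=233/540 ∈ [13/33, 19/33) → index 2
j=4: u_4=293/540 ∈ [13/33, 19/33) → index 2
j=5: u_5=353/540 ∈ [7/11, 23/33) → index 5
j=6: u_6=413/540 ∈ [8/11, 10/11) → index 7
j=7: u_7=473/540 ∈ [8/11, 10/11) → index 7
j=8: u_8=533/540 ∈ [10/11, 1) → index 8

0 0 1 2 2 5 7 7 8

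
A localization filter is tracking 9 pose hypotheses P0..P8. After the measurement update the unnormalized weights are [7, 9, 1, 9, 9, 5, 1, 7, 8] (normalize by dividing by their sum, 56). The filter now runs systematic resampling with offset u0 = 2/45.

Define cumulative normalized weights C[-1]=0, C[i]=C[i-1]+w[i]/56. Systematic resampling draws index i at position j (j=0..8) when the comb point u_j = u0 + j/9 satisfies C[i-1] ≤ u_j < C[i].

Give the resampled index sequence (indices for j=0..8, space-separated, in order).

C = [1/8, 2/7, 17/56, 13/28, 5/8, 5/7, 41/56, 6/7, 1]
j=0: u_0=2/45 ∈ [0, 1/8) → index 0
j=1: u_1=7/45 ∈ [1/8, 2/7) → index 1
j=2: u_2=4/15 ∈ [1/8, 2/7) → index 1
j=3: u_3=17/45 ∈ [17/56, 13/28) → index 3
j=4: u_4=22/45 ∈ [13/28, 5/8) → index 4
j=5: u_5=3/5 ∈ [13/28, 5/8) → index 4
j=6: u_6=32/45 ∈ [5/8, 5/7) → index 5
j=7: u_7=37/45 ∈ [41/56, 6/7) → index 7
j=8: u_8=14/15 ∈ [6/7, 1) → index 8

0 1 1 3 4 4 5 7 8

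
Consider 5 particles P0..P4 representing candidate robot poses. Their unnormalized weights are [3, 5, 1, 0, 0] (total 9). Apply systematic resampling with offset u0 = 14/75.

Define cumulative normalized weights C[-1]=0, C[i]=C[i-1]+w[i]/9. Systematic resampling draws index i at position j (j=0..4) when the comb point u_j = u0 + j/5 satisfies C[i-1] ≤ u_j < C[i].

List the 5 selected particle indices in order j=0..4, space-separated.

C = [1/3, 8/9, 1, 1, 1]
j=0: u_0=14/75 ∈ [0, 1/3) → index 0
j=1: u_1=29/75 ∈ [1/3, 8/9) → index 1
j=2: u_2=44/75 ∈ [1/3, 8/9) → index 1
j=3: u_3=59/75 ∈ [1/3, 8/9) → index 1
j=4: u_4=74/75 ∈ [8/9, 1) → index 2

0 1 1 1 2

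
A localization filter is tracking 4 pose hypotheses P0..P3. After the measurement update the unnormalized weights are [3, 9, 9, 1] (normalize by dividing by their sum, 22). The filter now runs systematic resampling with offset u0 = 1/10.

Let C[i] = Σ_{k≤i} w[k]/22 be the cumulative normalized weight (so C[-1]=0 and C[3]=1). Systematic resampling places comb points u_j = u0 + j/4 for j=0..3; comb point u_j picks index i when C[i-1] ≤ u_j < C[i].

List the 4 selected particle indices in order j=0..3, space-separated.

C = [3/22, 6/11, 21/22, 1]
j=0: u_0=1/10 ∈ [0, 3/22) → index 0
j=1: u_1=7/20 ∈ [3/22, 6/11) → index 1
j=2: u_2=3/5 ∈ [6/11, 21/22) → index 2
j=3: u_3=17/20 ∈ [6/11, 21/22) → index 2

0 1 2 2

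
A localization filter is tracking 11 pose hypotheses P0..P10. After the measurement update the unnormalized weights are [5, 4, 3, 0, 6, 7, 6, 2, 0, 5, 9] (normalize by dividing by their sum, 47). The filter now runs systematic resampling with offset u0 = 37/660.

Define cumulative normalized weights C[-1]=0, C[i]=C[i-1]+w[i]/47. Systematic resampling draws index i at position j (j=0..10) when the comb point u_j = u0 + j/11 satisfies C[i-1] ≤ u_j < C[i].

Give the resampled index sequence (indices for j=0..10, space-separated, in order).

C = [5/47, 9/47, 12/47, 12/47, 18/47, 25/47, 31/47, 33/47, 33/47, 38/47, 1]
j=0: u_0=37/660 ∈ [0, 5/47) → index 0
j=1: u_1=97/660 ∈ [5/47, 9/47) → index 1
j=2: u_2=157/660 ∈ [9/47, 12/47) → index 2
j=3: u_3=217/660 ∈ [12/47, 18/47) → index 4
j=4: u_4=277/660 ∈ [18/47, 25/47) → index 5
j=5: u_5=337/660 ∈ [18/47, 25/47) → index 5
j=6: u_6=397/660 ∈ [25/47, 31/47) → index 6
j=7: u_7=457/660 ∈ [31/47, 33/47) → index 7
j=8: u_8=47/60 ∈ [33/47, 38/47) → index 9
j=9: u_9=577/660 ∈ [38/47, 1) → index 10
j=10: u_10=637/660 ∈ [38/47, 1) → index 10

0 1 2 4 5 5 6 7 9 10 10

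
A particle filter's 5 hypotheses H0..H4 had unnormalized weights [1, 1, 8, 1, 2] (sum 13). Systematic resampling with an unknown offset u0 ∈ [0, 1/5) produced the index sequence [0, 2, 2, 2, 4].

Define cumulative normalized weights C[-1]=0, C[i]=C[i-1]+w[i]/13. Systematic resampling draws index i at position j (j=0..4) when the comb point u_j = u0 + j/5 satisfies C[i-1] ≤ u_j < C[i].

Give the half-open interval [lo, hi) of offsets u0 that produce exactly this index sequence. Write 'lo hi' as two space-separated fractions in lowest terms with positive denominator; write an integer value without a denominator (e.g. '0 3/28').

C = [1/13, 2/13, 10/13, 11/13, 1]
j=0 picked index 0: u0 ∈ [0, 1/13)
j=1 picked index 2: u0 ∈ [-3/65, 37/65)
j=2 picked index 2: u0 ∈ [-16/65, 24/65)
j=3 picked index 2: u0 ∈ [-29/65, 11/65)
j=4 picked index 4: u0 ∈ [3/65, 1/5)
intersection: [3/65, 1/13)

3/65 1/13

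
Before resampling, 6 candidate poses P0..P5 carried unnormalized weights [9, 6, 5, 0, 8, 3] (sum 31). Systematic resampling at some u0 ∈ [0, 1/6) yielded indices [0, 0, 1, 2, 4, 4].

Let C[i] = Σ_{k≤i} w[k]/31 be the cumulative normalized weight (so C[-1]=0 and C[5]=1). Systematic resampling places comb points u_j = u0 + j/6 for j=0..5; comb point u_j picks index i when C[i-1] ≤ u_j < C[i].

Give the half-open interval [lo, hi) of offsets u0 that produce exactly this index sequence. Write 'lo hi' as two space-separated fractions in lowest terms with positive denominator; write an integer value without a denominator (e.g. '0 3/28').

C = [9/31, 15/31, 20/31, 20/31, 28/31, 1]
j=0 picked index 0: u0 ∈ [0, 9/31)
j=1 picked index 0: u0 ∈ [-1/6, 23/186)
j=2 picked index 1: u0 ∈ [-4/93, 14/93)
j=3 picked index 2: u0 ∈ [-1/62, 9/62)
j=4 picked index 4: u0 ∈ [-2/93, 22/93)
j=5 picked index 4: u0 ∈ [-35/186, 13/186)
intersection: [0, 13/186)

0 13/186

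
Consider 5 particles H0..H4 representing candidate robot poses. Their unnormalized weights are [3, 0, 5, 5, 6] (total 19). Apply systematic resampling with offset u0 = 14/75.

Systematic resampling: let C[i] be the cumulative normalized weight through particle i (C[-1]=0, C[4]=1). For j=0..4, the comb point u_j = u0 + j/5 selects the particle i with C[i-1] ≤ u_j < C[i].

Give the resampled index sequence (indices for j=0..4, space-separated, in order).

2 2 3 4 4

C = [3/19, 3/19, 8/19, 13/19, 1]
j=0: u_0=14/75 ∈ [3/19, 8/19) → index 2
j=1: u_1=29/75 ∈ [3/19, 8/19) → index 2
j=2: u_2=44/75 ∈ [8/19, 13/19) → index 3
j=3: u_3=59/75 ∈ [13/19, 1) → index 4
j=4: u_4=74/75 ∈ [13/19, 1) → index 4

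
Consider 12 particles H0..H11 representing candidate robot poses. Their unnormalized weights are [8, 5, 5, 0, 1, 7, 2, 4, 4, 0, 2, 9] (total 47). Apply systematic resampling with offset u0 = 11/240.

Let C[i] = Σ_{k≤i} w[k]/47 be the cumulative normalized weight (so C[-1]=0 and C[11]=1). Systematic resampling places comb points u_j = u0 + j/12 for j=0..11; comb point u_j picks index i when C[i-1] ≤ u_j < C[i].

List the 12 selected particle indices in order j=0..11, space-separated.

0 0 1 2 2 5 5 7 8 10 11 11

C = [8/47, 13/47, 18/47, 18/47, 19/47, 26/47, 28/47, 32/47, 36/47, 36/47, 38/47, 1]
j=0: u_0=11/240 ∈ [0, 8/47) → index 0
j=1: u_1=31/240 ∈ [0, 8/47) → index 0
j=2: u_2=17/80 ∈ [8/47, 13/47) → index 1
j=3: u_3=71/240 ∈ [13/47, 18/47) → index 2
j=4: u_4=91/240 ∈ [13/47, 18/47) → index 2
j=5: u_5=37/80 ∈ [19/47, 26/47) → index 5
j=6: u_6=131/240 ∈ [19/47, 26/47) → index 5
j=7: u_7=151/240 ∈ [28/47, 32/47) → index 7
j=8: u_8=57/80 ∈ [32/47, 36/47) → index 8
j=9: u_9=191/240 ∈ [36/47, 38/47) → index 10
j=10: u_10=211/240 ∈ [38/47, 1) → index 11
j=11: u_11=77/80 ∈ [38/47, 1) → index 11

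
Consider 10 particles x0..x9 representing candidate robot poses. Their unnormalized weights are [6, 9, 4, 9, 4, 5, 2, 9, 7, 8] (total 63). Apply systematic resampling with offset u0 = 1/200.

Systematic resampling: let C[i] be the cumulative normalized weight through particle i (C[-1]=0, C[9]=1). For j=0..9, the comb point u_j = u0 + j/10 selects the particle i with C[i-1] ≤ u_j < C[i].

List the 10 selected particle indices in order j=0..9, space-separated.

C = [2/21, 5/21, 19/63, 4/9, 32/63, 37/63, 13/21, 16/21, 55/63, 1]
j=0: u_0=1/200 ∈ [0, 2/21) → index 0
j=1: u_1=21/200 ∈ [2/21, 5/21) → index 1
j=2: u_2=41/200 ∈ [2/21, 5/21) → index 1
j=3: u_3=61/200 ∈ [19/63, 4/9) → index 3
j=4: u_4=81/200 ∈ [19/63, 4/9) → index 3
j=5: u_5=101/200 ∈ [4/9, 32/63) → index 4
j=6: u_6=121/200 ∈ [37/63, 13/21) → index 6
j=7: u_7=141/200 ∈ [13/21, 16/21) → index 7
j=8: u_8=161/200 ∈ [16/21, 55/63) → index 8
j=9: u_9=181/200 ∈ [55/63, 1) → index 9

0 1 1 3 3 4 6 7 8 9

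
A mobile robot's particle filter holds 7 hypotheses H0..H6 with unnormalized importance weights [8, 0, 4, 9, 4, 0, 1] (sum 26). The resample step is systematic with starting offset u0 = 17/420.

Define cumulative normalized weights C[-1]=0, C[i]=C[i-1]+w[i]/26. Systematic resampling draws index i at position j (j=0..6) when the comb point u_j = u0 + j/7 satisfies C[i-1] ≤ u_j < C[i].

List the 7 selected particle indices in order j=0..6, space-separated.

C = [4/13, 4/13, 6/13, 21/26, 25/26, 25/26, 1]
j=0: u_0=17/420 ∈ [0, 4/13) → index 0
j=1: u_1=11/60 ∈ [0, 4/13) → index 0
j=2: u_2=137/420 ∈ [4/13, 6/13) → index 2
j=3: u_3=197/420 ∈ [6/13, 21/26) → index 3
j=4: u_4=257/420 ∈ [6/13, 21/26) → index 3
j=5: u_5=317/420 ∈ [6/13, 21/26) → index 3
j=6: u_6=377/420 ∈ [21/26, 25/26) → index 4

0 0 2 3 3 3 4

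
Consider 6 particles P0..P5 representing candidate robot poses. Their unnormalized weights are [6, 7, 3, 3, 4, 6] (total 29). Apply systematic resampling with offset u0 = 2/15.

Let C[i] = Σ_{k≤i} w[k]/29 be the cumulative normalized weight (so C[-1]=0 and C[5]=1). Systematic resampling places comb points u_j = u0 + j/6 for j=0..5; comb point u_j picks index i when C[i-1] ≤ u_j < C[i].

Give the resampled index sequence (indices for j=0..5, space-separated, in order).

0 1 2 3 5 5

C = [6/29, 13/29, 16/29, 19/29, 23/29, 1]
j=0: u_0=2/15 ∈ [0, 6/29) → index 0
j=1: u_1=3/10 ∈ [6/29, 13/29) → index 1
j=2: u_2=7/15 ∈ [13/29, 16/29) → index 2
j=3: u_3=19/30 ∈ [16/29, 19/29) → index 3
j=4: u_4=4/5 ∈ [23/29, 1) → index 5
j=5: u_5=29/30 ∈ [23/29, 1) → index 5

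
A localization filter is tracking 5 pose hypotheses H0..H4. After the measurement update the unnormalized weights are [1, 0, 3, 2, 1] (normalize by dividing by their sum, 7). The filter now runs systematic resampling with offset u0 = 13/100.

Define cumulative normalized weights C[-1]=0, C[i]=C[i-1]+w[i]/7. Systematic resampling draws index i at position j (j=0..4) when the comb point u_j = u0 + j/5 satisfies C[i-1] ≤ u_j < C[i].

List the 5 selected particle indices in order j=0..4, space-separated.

0 2 2 3 4

C = [1/7, 1/7, 4/7, 6/7, 1]
j=0: u_0=13/100 ∈ [0, 1/7) → index 0
j=1: u_1=33/100 ∈ [1/7, 4/7) → index 2
j=2: u_2=53/100 ∈ [1/7, 4/7) → index 2
j=3: u_3=73/100 ∈ [4/7, 6/7) → index 3
j=4: u_4=93/100 ∈ [6/7, 1) → index 4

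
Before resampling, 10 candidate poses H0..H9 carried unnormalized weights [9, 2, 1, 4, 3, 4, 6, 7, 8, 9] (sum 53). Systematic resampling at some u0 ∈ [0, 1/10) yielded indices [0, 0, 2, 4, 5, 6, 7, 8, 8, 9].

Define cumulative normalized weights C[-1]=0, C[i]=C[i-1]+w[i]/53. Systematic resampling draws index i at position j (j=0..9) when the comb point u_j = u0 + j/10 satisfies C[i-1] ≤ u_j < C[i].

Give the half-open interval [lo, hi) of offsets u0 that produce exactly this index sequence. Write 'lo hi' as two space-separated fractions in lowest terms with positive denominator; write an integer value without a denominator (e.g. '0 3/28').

C = [9/53, 11/53, 12/53, 16/53, 19/53, 23/53, 29/53, 36/53, 44/53, 1]
j=0 picked index 0: u0 ∈ [0, 9/53)
j=1 picked index 0: u0 ∈ [-1/10, 37/530)
j=2 picked index 2: u0 ∈ [2/265, 7/265)
j=3 picked index 4: u0 ∈ [1/530, 31/530)
j=4 picked index 5: u0 ∈ [-11/265, 9/265)
j=5 picked index 6: u0 ∈ [-7/106, 5/106)
j=6 picked index 7: u0 ∈ [-14/265, 21/265)
j=7 picked index 8: u0 ∈ [-11/530, 69/530)
j=8 picked index 8: u0 ∈ [-32/265, 8/265)
j=9 picked index 9: u0 ∈ [-37/530, 1/10)
intersection: [2/265, 7/265)

2/265 7/265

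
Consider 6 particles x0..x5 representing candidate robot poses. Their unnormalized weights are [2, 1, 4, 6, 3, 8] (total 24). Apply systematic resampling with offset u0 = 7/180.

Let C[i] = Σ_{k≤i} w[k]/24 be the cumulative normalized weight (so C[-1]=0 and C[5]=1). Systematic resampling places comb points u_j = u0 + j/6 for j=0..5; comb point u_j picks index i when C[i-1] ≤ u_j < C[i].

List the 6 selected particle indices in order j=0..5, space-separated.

C = [1/12, 1/8, 7/24, 13/24, 2/3, 1]
j=0: u_0=7/180 ∈ [0, 1/12) → index 0
j=1: u_1=37/180 ∈ [1/8, 7/24) → index 2
j=2: u_2=67/180 ∈ [7/24, 13/24) → index 3
j=3: u_3=97/180 ∈ [7/24, 13/24) → index 3
j=4: u_4=127/180 ∈ [2/3, 1) → index 5
j=5: u_5=157/180 ∈ [2/3, 1) → index 5

0 2 3 3 5 5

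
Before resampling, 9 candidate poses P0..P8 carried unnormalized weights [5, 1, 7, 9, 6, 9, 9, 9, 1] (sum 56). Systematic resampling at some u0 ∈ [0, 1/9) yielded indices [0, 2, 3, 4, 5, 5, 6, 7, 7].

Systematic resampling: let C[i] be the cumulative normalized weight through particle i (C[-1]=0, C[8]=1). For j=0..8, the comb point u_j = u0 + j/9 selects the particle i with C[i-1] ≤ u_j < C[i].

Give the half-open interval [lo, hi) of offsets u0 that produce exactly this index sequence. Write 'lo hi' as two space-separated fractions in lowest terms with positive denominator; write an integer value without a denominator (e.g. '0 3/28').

5/84 5/56

C = [5/56, 3/28, 13/56, 11/28, 1/2, 37/56, 23/28, 55/56, 1]
j=0 picked index 0: u0 ∈ [0, 5/56)
j=1 picked index 2: u0 ∈ [-1/252, 61/504)
j=2 picked index 3: u0 ∈ [5/504, 43/252)
j=3 picked index 4: u0 ∈ [5/84, 1/6)
j=4 picked index 5: u0 ∈ [1/18, 109/504)
j=5 picked index 5: u0 ∈ [-1/18, 53/504)
j=6 picked index 6: u0 ∈ [-1/168, 13/84)
j=7 picked index 7: u0 ∈ [11/252, 103/504)
j=8 picked index 7: u0 ∈ [-17/252, 47/504)
intersection: [5/84, 5/56)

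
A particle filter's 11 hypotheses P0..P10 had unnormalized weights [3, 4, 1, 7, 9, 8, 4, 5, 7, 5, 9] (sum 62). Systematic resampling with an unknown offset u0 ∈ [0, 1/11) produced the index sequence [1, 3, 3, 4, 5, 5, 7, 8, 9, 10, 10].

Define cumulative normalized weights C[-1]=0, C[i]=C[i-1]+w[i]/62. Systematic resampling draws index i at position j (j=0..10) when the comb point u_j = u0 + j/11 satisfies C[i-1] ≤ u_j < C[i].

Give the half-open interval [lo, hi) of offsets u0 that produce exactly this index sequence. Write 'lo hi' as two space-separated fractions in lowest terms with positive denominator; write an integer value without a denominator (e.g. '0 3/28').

C = [3/62, 7/62, 4/31, 15/62, 12/31, 16/31, 18/31, 41/62, 24/31, 53/62, 1]
j=0 picked index 1: u0 ∈ [3/62, 7/62)
j=1 picked index 3: u0 ∈ [13/341, 103/682)
j=2 picked index 3: u0 ∈ [-18/341, 41/682)
j=3 picked index 4: u0 ∈ [-21/682, 39/341)
j=4 picked index 5: u0 ∈ [8/341, 52/341)
j=5 picked index 5: u0 ∈ [-23/341, 21/341)
j=6 picked index 7: u0 ∈ [12/341, 79/682)
j=7 picked index 8: u0 ∈ [17/682, 47/341)
j=8 picked index 9: u0 ∈ [16/341, 87/682)
j=9 picked index 10: u0 ∈ [25/682, 2/11)
j=10 picked index 10: u0 ∈ [-37/682, 1/11)
intersection: [3/62, 41/682)

3/62 41/682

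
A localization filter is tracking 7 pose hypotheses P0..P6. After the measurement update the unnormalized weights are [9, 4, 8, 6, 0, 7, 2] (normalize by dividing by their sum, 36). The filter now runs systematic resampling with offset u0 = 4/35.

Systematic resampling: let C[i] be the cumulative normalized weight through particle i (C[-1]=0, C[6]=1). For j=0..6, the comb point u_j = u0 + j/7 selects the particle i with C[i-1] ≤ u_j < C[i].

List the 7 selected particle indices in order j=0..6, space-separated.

C = [1/4, 13/36, 7/12, 3/4, 3/4, 17/18, 1]
j=0: u_0=4/35 ∈ [0, 1/4) → index 0
j=1: u_1=9/35 ∈ [1/4, 13/36) → index 1
j=2: u_2=2/5 ∈ [13/36, 7/12) → index 2
j=3: u_3=19/35 ∈ [13/36, 7/12) → index 2
j=4: u_4=24/35 ∈ [7/12, 3/4) → index 3
j=5: u_5=29/35 ∈ [3/4, 17/18) → index 5
j=6: u_6=34/35 ∈ [17/18, 1) → index 6

0 1 2 2 3 5 6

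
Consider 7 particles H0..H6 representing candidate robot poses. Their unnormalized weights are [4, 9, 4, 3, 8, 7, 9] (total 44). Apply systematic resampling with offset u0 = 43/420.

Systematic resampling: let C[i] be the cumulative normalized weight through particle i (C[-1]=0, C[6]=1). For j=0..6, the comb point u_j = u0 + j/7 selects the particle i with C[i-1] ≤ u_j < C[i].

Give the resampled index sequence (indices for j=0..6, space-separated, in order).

1 1 3 4 5 6 6

C = [1/11, 13/44, 17/44, 5/11, 7/11, 35/44, 1]
j=0: u_0=43/420 ∈ [1/11, 13/44) → index 1
j=1: u_1=103/420 ∈ [1/11, 13/44) → index 1
j=2: u_2=163/420 ∈ [17/44, 5/11) → index 3
j=3: u_3=223/420 ∈ [5/11, 7/11) → index 4
j=4: u_4=283/420 ∈ [7/11, 35/44) → index 5
j=5: u_5=49/60 ∈ [35/44, 1) → index 6
j=6: u_6=403/420 ∈ [35/44, 1) → index 6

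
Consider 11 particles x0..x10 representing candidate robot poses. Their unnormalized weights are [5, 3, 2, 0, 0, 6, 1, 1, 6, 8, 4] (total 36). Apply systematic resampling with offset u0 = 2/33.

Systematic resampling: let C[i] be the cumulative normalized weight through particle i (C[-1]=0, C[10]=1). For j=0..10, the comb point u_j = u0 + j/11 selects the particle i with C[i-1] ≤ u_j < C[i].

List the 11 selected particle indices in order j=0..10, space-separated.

0 1 2 5 5 8 8 9 9 9 10

C = [5/36, 2/9, 5/18, 5/18, 5/18, 4/9, 17/36, 1/2, 2/3, 8/9, 1]
j=0: u_0=2/33 ∈ [0, 5/36) → index 0
j=1: u_1=5/33 ∈ [5/36, 2/9) → index 1
j=2: u_2=8/33 ∈ [2/9, 5/18) → index 2
j=3: u_3=1/3 ∈ [5/18, 4/9) → index 5
j=4: u_4=14/33 ∈ [5/18, 4/9) → index 5
j=5: u_5=17/33 ∈ [1/2, 2/3) → index 8
j=6: u_6=20/33 ∈ [1/2, 2/3) → index 8
j=7: u_7=23/33 ∈ [2/3, 8/9) → index 9
j=8: u_8=26/33 ∈ [2/3, 8/9) → index 9
j=9: u_9=29/33 ∈ [2/3, 8/9) → index 9
j=10: u_10=32/33 ∈ [8/9, 1) → index 10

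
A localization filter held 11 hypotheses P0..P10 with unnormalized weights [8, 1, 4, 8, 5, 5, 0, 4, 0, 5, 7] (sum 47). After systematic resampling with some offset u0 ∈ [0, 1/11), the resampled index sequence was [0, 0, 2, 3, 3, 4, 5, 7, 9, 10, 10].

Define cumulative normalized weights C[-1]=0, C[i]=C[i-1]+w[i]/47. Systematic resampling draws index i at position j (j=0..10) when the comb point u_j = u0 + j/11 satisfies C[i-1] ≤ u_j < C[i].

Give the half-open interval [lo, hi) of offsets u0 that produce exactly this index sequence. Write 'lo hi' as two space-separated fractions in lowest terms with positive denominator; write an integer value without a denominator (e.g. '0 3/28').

C = [8/47, 9/47, 13/47, 21/47, 26/47, 31/47, 31/47, 35/47, 35/47, 40/47, 1]
j=0 picked index 0: u0 ∈ [0, 8/47)
j=1 picked index 0: u0 ∈ [-1/11, 41/517)
j=2 picked index 2: u0 ∈ [5/517, 49/517)
j=3 picked index 3: u0 ∈ [2/517, 90/517)
j=4 picked index 3: u0 ∈ [-45/517, 43/517)
j=5 picked index 4: u0 ∈ [-4/517, 51/517)
j=6 picked index 5: u0 ∈ [4/517, 59/517)
j=7 picked index 7: u0 ∈ [12/517, 56/517)
j=8 picked index 9: u0 ∈ [9/517, 64/517)
j=9 picked index 10: u0 ∈ [17/517, 2/11)
j=10 picked index 10: u0 ∈ [-30/517, 1/11)
intersection: [17/517, 41/517)

17/517 41/517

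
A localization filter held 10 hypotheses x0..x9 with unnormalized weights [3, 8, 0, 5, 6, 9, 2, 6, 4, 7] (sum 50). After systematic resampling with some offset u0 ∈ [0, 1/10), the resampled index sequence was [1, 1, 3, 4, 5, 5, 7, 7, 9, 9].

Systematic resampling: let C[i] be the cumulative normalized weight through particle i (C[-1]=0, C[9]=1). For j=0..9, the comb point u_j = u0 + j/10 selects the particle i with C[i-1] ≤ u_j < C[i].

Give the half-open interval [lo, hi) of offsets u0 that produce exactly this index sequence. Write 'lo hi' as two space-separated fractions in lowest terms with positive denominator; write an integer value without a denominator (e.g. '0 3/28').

C = [3/50, 11/50, 11/50, 8/25, 11/25, 31/50, 33/50, 39/50, 43/50, 1]
j=0 picked index 1: u0 ∈ [3/50, 11/50)
j=1 picked index 1: u0 ∈ [-1/25, 3/25)
j=2 picked index 3: u0 ∈ [1/50, 3/25)
j=3 picked index 4: u0 ∈ [1/50, 7/50)
j=4 picked index 5: u0 ∈ [1/25, 11/50)
j=5 picked index 5: u0 ∈ [-3/50, 3/25)
j=6 picked index 7: u0 ∈ [3/50, 9/50)
j=7 picked index 7: u0 ∈ [-1/25, 2/25)
j=8 picked index 9: u0 ∈ [3/50, 1/5)
j=9 picked index 9: u0 ∈ [-1/25, 1/10)
intersection: [3/50, 2/25)

3/50 2/25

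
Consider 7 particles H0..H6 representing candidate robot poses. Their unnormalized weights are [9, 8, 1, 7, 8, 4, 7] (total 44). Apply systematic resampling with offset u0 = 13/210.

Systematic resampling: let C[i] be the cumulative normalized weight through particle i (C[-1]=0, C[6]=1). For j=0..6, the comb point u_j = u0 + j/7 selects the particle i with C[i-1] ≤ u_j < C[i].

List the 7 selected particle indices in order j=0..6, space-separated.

0 1 1 3 4 5 6

C = [9/44, 17/44, 9/22, 25/44, 3/4, 37/44, 1]
j=0: u_0=13/210 ∈ [0, 9/44) → index 0
j=1: u_1=43/210 ∈ [9/44, 17/44) → index 1
j=2: u_2=73/210 ∈ [9/44, 17/44) → index 1
j=3: u_3=103/210 ∈ [9/22, 25/44) → index 3
j=4: u_4=19/30 ∈ [25/44, 3/4) → index 4
j=5: u_5=163/210 ∈ [3/4, 37/44) → index 5
j=6: u_6=193/210 ∈ [37/44, 1) → index 6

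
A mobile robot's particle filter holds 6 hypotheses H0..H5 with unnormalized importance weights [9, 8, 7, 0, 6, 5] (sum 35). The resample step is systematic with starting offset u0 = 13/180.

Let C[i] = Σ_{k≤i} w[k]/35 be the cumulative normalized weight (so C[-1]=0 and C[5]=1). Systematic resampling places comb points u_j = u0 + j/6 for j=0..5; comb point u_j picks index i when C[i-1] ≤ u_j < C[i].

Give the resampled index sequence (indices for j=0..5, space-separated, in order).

C = [9/35, 17/35, 24/35, 24/35, 6/7, 1]
j=0: u_0=13/180 ∈ [0, 9/35) → index 0
j=1: u_1=43/180 ∈ [0, 9/35) → index 0
j=2: u_2=73/180 ∈ [9/35, 17/35) → index 1
j=3: u_3=103/180 ∈ [17/35, 24/35) → index 2
j=4: u_4=133/180 ∈ [24/35, 6/7) → index 4
j=5: u_5=163/180 ∈ [6/7, 1) → index 5

0 0 1 2 4 5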